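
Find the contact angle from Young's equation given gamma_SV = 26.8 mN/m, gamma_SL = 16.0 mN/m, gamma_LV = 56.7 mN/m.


cos(theta) = (gamma_SV - gamma_SL) / gamma_LV
cos(theta) = (26.8 - 16.0) / 56.7
cos(theta) = 0.190476
theta = arccos(0.190476) = 79.02 degrees

79.02


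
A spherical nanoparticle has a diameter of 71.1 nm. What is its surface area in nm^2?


Radius r = 71.1/2 = 35.55 nm
Surface area SA = 4 * pi * r^2
SA = 4 * pi * (35.55)^2
SA = 15881.41 nm^2

15881.41


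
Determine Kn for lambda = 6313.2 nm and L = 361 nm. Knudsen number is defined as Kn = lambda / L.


Knudsen number Kn = lambda / L
Kn = 6313.2 / 361
Kn = 17.4881

17.4881


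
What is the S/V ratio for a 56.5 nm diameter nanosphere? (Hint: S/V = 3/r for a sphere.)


Radius r = 56.5/2 = 28.25 nm
S/V = 3 / r = 3 / 28.25
S/V = 0.1062 nm^-1

0.1062


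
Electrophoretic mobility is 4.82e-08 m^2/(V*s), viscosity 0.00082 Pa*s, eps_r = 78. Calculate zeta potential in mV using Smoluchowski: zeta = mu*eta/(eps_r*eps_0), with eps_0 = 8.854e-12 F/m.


Smoluchowski equation: zeta = mu * eta / (eps_r * eps_0)
zeta = 4.82e-08 * 0.00082 / (78 * 8.854e-12)
zeta = 0.05723 V = 57.23 mV

57.23


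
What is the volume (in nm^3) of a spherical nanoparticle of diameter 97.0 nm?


Radius r = 97.0/2 = 48.5 nm
Volume V = (4/3) * pi * r^3
V = (4/3) * pi * (48.5)^3
V = 477874.47 nm^3

477874.47


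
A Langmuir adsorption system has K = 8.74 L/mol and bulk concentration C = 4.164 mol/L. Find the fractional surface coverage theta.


Langmuir isotherm: theta = K*C / (1 + K*C)
K*C = 8.74 * 4.164 = 36.39336
theta = 36.39336 / (1 + 36.39336) = 36.39336 / 37.39336
theta = 0.9733

0.9733


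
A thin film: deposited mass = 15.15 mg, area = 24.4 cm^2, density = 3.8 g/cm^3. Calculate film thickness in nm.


Convert: m = 15.15 mg = 1.5150e-05 kg, A = 24.4 cm^2 = 2.4400e-03 m^2, rho = 3.8 g/cm^3 = 3800 kg/m^3
t = m / (A * rho)
t = 1.5150e-05 / (2.4400e-03 * 3800)
t = 1.6340e-06 m = 1634.0 nm

1634.0


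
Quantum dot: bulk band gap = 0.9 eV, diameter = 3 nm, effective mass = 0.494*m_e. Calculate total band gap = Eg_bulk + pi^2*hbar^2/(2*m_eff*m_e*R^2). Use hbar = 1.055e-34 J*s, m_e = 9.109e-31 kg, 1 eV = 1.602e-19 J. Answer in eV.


Radius R = 3/2 nm = 1.5e-09 m
Confinement energy dE = pi^2 * hbar^2 / (2 * m_eff * m_e * R^2)
dE = pi^2 * (1.055e-34)^2 / (2 * 0.494 * 9.109e-31 * (1.5e-09)^2) J, divided by 1.602e-19 J/eV
dE = 0.3386 eV
Total band gap = E_g(bulk) + dE = 0.9 + 0.3386 = 1.2386 eV

1.2386


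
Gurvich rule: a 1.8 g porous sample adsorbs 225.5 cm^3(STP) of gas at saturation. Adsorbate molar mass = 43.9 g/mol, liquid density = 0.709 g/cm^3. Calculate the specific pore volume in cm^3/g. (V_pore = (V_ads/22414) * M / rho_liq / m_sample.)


Moles adsorbed n = V_ads / 22414 = 225.5 / 22414 = 1.006068e-02 mol
Liquid volume V_liq = n * M / rho_liq = 1.006068e-02 * 43.9 / 0.709 = 0.62294 cm^3
Specific pore volume V_pore = V_liq / m_sample = 0.62294 / 1.8
V_pore = 0.3461 cm^3/g

0.3461


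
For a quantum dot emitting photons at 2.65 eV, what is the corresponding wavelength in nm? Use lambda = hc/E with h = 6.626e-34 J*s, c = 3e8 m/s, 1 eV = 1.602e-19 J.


Convert energy: E = 2.65 eV = 2.65 * 1.602e-19 = 4.2453e-19 J
lambda = h*c / E = 6.626e-34 * 3e8 / 4.2453e-19
lambda = 4.68235e-07 m = 468.2 nm

468.2


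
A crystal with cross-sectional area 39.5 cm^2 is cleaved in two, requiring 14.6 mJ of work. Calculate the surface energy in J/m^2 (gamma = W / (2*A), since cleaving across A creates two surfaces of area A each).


Convert: A = 39.5 cm^2 = 0.00395 m^2, W = 14.6 mJ = 0.0146 J
Cleaving exposes two faces of area A, so total new surface = 2*A and gamma = W / (2*A)
gamma = 0.0146 / (2 * 0.00395)
gamma = 1.848 J/m^2

1.848


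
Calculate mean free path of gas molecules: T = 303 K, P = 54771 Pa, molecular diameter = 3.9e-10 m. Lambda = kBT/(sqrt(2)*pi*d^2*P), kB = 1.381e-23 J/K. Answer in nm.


Mean free path: lambda = kB*T / (sqrt(2) * pi * d^2 * P)
lambda = 1.381e-23 * 303 / (sqrt(2) * pi * (3.9e-10)^2 * 54771)
lambda = 1.13055e-07 m
lambda = 113.06 nm

113.06


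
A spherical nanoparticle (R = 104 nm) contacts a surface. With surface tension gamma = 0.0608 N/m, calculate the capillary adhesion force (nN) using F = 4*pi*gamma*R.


Convert radius: R = 104 nm = 1.04e-07 m
F = 4 * pi * gamma * R
F = 4 * pi * 0.0608 * 1.04e-07
F = 7.94597e-08 N = 79.4597 nN

79.4597


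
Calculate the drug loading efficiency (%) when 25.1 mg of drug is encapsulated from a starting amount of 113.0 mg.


Drug loading efficiency = (drug loaded / drug initial) * 100
DLE = 25.1 / 113.0 * 100
DLE = 0.2221 * 100
DLE = 22.21%

22.21


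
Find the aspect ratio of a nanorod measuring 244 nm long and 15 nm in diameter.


Aspect ratio AR = length / diameter
AR = 244 / 15
AR = 16.27

16.27


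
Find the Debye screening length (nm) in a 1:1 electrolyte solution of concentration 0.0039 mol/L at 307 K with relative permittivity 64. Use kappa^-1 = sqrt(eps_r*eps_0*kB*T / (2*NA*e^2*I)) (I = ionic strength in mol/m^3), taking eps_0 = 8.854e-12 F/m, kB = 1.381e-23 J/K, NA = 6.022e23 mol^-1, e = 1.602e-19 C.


Ionic strength I = 0.0039 * 1^2 * 1000 = 3.9 mol/m^3
kappa^-1 = sqrt(64 * 8.854e-12 * 1.381e-23 * 307 / (2 * 6.022e23 * (1.602e-19)^2 * 3.9))
kappa^-1 = 4.464 nm

4.464


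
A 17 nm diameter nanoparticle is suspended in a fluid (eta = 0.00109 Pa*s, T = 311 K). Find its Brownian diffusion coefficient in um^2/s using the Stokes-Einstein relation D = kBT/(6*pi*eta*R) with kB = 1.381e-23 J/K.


Radius R = 17/2 = 8.5 nm = 8.5e-09 m
D = kB*T / (6*pi*eta*R)
D = 1.381e-23 * 311 / (6 * pi * 0.00109 * 8.5e-09)
D = 2.45928e-11 m^2/s = 24.593 um^2/s

24.593


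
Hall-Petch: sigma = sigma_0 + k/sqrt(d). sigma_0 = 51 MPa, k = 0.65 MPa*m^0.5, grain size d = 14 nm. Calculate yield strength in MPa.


d = 14 nm = 1.4e-08 m
sqrt(d) = 0.0001183216
Hall-Petch contribution = k / sqrt(d) = 0.65 / 0.0001183216 = 5493.5 MPa
sigma = sigma_0 + k/sqrt(d) = 51 + 5493.5 = 5544.5 MPa

5544.5


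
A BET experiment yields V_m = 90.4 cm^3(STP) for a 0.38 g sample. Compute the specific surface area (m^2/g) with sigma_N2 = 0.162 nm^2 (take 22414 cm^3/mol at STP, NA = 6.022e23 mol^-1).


Number of moles in monolayer = V_m / 22414 = 90.4 / 22414 = 0.00403319
Number of molecules = moles * NA = 0.00403319 * 6.022e23
SA = molecules * sigma / mass
SA = (90.4 / 22414) * 6.022e23 * 0.162e-18 / 0.38
SA = 1035.4 m^2/g

1035.4


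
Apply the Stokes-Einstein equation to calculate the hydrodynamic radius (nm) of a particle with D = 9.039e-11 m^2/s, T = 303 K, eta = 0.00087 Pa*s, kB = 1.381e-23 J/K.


Stokes-Einstein: R = kB*T / (6*pi*eta*D)
R = 1.381e-23 * 303 / (6 * pi * 0.00087 * 9.039e-11)
R = 2.8229e-09 m = 2.82 nm

2.82


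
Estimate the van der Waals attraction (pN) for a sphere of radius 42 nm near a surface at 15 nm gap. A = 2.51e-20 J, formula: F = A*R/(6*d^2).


Convert to SI: R = 42 nm = 4.2e-08 m, d = 15 nm = 1.5e-08 m
F = A * R / (6 * d^2)
F = 2.51e-20 * 4.2e-08 / (6 * (1.5e-08)^2)
F = 7.80889e-13 N = 0.781 pN

0.781


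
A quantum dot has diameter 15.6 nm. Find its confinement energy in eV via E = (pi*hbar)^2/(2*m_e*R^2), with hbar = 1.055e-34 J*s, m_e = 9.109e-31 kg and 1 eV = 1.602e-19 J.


Radius R = 15.6/2 = 7.8 nm = 7.8e-09 m
E = (pi * 1.055e-34)^2 / (2 * 9.109e-31 * (7.8e-09)^2)
E(J) = 9.91094e-22
E = E(J) / 1.602e-19 = 0.0062 eV

0.0062


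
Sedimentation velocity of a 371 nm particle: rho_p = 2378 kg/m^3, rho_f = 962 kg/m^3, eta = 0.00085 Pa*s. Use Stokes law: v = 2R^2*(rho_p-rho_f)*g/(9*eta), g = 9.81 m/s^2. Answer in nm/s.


Radius R = 371/2 nm = 1.855e-07 m
Density difference = 2378 - 962 = 1416 kg/m^3
v = 2 * R^2 * (rho_p - rho_f) * g / (9 * eta)
v = 2 * (1.855e-07)^2 * 1416 * 9.81 / (9 * 0.00085)
v = 1.24965e-07 m/s = 124.9651 nm/s

124.9651


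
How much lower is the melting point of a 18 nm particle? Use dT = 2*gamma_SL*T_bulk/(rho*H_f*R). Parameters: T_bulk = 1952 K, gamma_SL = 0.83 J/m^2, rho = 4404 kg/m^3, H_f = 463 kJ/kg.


Radius R = 18/2 = 9 nm = 9e-09 m
Convert H_f = 463 kJ/kg = 463000 J/kg
dT = 2 * gamma_SL * T_bulk / (rho * H_f * R)
dT = 2 * 0.83 * 1952 / (4404 * 463000 * 9e-09)
dT = 176.6 K

176.6


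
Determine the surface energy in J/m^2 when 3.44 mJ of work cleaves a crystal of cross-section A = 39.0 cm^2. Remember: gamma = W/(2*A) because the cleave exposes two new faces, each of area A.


Convert: A = 39.0 cm^2 = 0.0039 m^2, W = 3.44 mJ = 0.00344 J
Cleaving exposes two faces of area A, so total new surface = 2*A and gamma = W / (2*A)
gamma = 0.00344 / (2 * 0.0039)
gamma = 0.441 J/m^2

0.441


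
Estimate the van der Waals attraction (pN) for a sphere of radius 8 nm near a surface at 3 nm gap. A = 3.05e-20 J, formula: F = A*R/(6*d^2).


Convert to SI: R = 8 nm = 8e-09 m, d = 3 nm = 3e-09 m
F = A * R / (6 * d^2)
F = 3.05e-20 * 8e-09 / (6 * (3e-09)^2)
F = 4.51852e-12 N = 4.519 pN

4.519


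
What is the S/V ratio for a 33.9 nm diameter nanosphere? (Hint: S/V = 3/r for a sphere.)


Radius r = 33.9/2 = 16.95 nm
S/V = 3 / r = 3 / 16.95
S/V = 0.177 nm^-1

0.177


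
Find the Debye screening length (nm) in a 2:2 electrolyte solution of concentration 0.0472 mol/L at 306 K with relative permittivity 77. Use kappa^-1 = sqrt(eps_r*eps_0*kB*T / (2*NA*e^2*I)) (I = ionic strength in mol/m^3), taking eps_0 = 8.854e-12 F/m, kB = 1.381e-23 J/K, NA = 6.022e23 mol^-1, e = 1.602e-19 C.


Ionic strength I = 0.0472 * 2^2 * 1000 = 188.8 mol/m^3
kappa^-1 = sqrt(77 * 8.854e-12 * 1.381e-23 * 306 / (2 * 6.022e23 * (1.602e-19)^2 * 188.8))
kappa^-1 = 0.703 nm

0.703


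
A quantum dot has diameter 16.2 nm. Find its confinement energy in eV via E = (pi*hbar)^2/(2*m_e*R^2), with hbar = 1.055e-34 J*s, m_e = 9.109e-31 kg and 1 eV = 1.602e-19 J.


Radius R = 16.2/2 = 8.1 nm = 8.1e-09 m
E = (pi * 1.055e-34)^2 / (2 * 9.109e-31 * (8.1e-09)^2)
E(J) = 9.19039e-22
E = E(J) / 1.602e-19 = 0.0057 eV

0.0057


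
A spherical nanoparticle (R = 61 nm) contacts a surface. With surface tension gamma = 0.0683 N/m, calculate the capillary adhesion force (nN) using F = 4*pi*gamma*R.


Convert radius: R = 61 nm = 6.1e-08 m
F = 4 * pi * gamma * R
F = 4 * pi * 0.0683 * 6.1e-08
F = 5.23553e-08 N = 52.3553 nN

52.3553


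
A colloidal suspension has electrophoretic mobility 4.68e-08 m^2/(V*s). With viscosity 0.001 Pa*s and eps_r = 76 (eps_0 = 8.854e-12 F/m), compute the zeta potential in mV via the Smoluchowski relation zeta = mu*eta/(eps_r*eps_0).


Smoluchowski equation: zeta = mu * eta / (eps_r * eps_0)
zeta = 4.68e-08 * 0.001 / (76 * 8.854e-12)
zeta = 0.069549 V = 69.55 mV

69.55


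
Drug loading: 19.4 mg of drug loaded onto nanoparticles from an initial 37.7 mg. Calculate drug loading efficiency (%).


Drug loading efficiency = (drug loaded / drug initial) * 100
DLE = 19.4 / 37.7 * 100
DLE = 0.5146 * 100
DLE = 51.46%

51.46


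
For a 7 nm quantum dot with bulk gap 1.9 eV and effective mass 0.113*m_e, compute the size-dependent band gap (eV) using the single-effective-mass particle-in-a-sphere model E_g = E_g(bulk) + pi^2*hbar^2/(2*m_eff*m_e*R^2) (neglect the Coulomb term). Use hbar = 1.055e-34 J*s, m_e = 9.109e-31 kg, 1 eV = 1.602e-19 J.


Radius R = 7/2 nm = 3.5e-09 m
Confinement energy dE = pi^2 * hbar^2 / (2 * m_eff * m_e * R^2)
dE = pi^2 * (1.055e-34)^2 / (2 * 0.113 * 9.109e-31 * (3.5e-09)^2) J, divided by 1.602e-19 J/eV
dE = 0.2719 eV
Total band gap = E_g(bulk) + dE = 1.9 + 0.2719 = 2.1719 eV

2.1719


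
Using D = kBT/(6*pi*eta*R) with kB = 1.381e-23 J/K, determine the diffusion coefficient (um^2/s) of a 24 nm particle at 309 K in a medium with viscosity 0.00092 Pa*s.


Radius R = 24/2 = 12 nm = 1.2e-08 m
D = kB*T / (6*pi*eta*R)
D = 1.381e-23 * 309 / (6 * pi * 0.00092 * 1.2e-08)
D = 2.0506e-11 m^2/s = 20.506 um^2/s

20.506


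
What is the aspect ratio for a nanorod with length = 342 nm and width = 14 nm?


Aspect ratio AR = length / diameter
AR = 342 / 14
AR = 24.43

24.43


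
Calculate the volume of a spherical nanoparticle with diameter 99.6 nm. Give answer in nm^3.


Radius r = 99.6/2 = 49.8 nm
Volume V = (4/3) * pi * r^3
V = (4/3) * pi * (49.8)^3
V = 517340.69 nm^3

517340.69


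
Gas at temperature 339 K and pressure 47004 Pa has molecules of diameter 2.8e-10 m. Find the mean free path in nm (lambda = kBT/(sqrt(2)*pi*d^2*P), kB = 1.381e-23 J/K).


Mean free path: lambda = kB*T / (sqrt(2) * pi * d^2 * P)
lambda = 1.381e-23 * 339 / (sqrt(2) * pi * (2.8e-10)^2 * 47004)
lambda = 2.85942e-07 m
lambda = 285.94 nm

285.94


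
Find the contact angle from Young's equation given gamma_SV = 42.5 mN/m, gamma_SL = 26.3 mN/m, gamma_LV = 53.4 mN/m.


cos(theta) = (gamma_SV - gamma_SL) / gamma_LV
cos(theta) = (42.5 - 26.3) / 53.4
cos(theta) = 0.303371
theta = arccos(0.303371) = 72.34 degrees

72.34


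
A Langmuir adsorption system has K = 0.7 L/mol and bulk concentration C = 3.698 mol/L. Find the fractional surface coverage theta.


Langmuir isotherm: theta = K*C / (1 + K*C)
K*C = 0.7 * 3.698 = 2.5886
theta = 2.5886 / (1 + 2.5886) = 2.5886 / 3.5886
theta = 0.7213

0.7213


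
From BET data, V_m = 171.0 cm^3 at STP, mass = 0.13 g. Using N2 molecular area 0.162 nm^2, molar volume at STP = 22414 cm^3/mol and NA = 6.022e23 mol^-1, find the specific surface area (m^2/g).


Number of moles in monolayer = V_m / 22414 = 171.0 / 22414 = 0.00762916
Number of molecules = moles * NA = 0.00762916 * 6.022e23
SA = molecules * sigma / mass
SA = (171.0 / 22414) * 6.022e23 * 0.162e-18 / 0.13
SA = 5725.2 m^2/g

5725.2


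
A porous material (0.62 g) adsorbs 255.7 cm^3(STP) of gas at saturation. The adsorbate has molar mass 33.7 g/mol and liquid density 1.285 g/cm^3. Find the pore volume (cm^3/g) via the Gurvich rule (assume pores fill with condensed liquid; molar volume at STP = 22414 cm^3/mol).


Moles adsorbed n = V_ads / 22414 = 255.7 / 22414 = 1.140805e-02 mol
Liquid volume V_liq = n * M / rho_liq = 1.140805e-02 * 33.7 / 1.285 = 0.29918 cm^3
Specific pore volume V_pore = V_liq / m_sample = 0.29918 / 0.62
V_pore = 0.4826 cm^3/g

0.4826


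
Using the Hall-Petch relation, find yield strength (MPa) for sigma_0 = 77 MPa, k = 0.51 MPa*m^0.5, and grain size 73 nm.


d = 73 nm = 7.3e-08 m
sqrt(d) = 0.0002701851
Hall-Petch contribution = k / sqrt(d) = 0.51 / 0.0002701851 = 1887.6 MPa
sigma = sigma_0 + k/sqrt(d) = 77 + 1887.6 = 1964.6 MPa

1964.6


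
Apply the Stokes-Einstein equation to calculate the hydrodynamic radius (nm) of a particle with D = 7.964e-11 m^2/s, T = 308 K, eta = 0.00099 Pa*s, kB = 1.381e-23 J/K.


Stokes-Einstein: R = kB*T / (6*pi*eta*D)
R = 1.381e-23 * 308 / (6 * pi * 0.00099 * 7.964e-11)
R = 2.86205e-09 m = 2.86 nm

2.86


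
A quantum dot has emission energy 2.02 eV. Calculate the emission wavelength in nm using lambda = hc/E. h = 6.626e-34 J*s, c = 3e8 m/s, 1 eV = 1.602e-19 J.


Convert energy: E = 2.02 eV = 2.02 * 1.602e-19 = 3.23604e-19 J
lambda = h*c / E = 6.626e-34 * 3e8 / 3.23604e-19
lambda = 6.14269e-07 m = 614.3 nm

614.3


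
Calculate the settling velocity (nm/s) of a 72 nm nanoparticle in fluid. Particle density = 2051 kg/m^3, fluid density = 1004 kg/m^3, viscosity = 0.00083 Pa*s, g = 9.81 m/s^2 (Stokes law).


Radius R = 72/2 nm = 3.6e-08 m
Density difference = 2051 - 1004 = 1047 kg/m^3
v = 2 * R^2 * (rho_p - rho_f) * g / (9 * eta)
v = 2 * (3.6e-08)^2 * 1047 * 9.81 / (9 * 0.00083)
v = 3.56394e-09 m/s = 3.5639 nm/s

3.5639


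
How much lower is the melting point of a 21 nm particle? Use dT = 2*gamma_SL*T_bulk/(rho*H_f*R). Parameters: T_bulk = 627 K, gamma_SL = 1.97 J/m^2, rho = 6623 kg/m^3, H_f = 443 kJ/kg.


Radius R = 21/2 = 10.5 nm = 1.05e-08 m
Convert H_f = 443 kJ/kg = 443000 J/kg
dT = 2 * gamma_SL * T_bulk / (rho * H_f * R)
dT = 2 * 1.97 * 627 / (6623 * 443000 * 1.05e-08)
dT = 80.2 K

80.2


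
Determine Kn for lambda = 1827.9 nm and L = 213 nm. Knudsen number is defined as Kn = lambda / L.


Knudsen number Kn = lambda / L
Kn = 1827.9 / 213
Kn = 8.5817

8.5817


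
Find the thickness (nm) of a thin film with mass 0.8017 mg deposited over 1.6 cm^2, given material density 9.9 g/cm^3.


Convert: m = 0.8017 mg = 8.0170e-07 kg, A = 1.6 cm^2 = 1.6000e-04 m^2, rho = 9.9 g/cm^3 = 9900 kg/m^3
t = m / (A * rho)
t = 8.0170e-07 / (1.6000e-04 * 9900)
t = 5.0612e-07 m = 506.1 nm

506.1


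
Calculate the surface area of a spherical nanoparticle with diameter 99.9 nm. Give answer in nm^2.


Radius r = 99.9/2 = 49.95 nm
Surface area SA = 4 * pi * r^2
SA = 4 * pi * (49.95)^2
SA = 31353.13 nm^2

31353.13


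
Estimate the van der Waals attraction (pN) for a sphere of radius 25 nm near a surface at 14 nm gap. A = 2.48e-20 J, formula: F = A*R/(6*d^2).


Convert to SI: R = 25 nm = 2.5e-08 m, d = 14 nm = 1.4e-08 m
F = A * R / (6 * d^2)
F = 2.48e-20 * 2.5e-08 / (6 * (1.4e-08)^2)
F = 5.27211e-13 N = 0.527 pN

0.527


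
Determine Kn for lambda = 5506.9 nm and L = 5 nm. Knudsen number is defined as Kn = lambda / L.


Knudsen number Kn = lambda / L
Kn = 5506.9 / 5
Kn = 1101.38

1101.38


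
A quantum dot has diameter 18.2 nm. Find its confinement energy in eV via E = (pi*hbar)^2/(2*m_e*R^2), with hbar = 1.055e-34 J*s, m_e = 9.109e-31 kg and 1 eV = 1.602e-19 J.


Radius R = 18.2/2 = 9.1 nm = 9.1e-09 m
E = (pi * 1.055e-34)^2 / (2 * 9.109e-31 * (9.1e-09)^2)
E(J) = 7.28151e-22
E = E(J) / 1.602e-19 = 0.0045 eV

0.0045


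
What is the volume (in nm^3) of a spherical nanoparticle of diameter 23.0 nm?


Radius r = 23.0/2 = 11.5 nm
Volume V = (4/3) * pi * r^3
V = (4/3) * pi * (11.5)^3
V = 6370.63 nm^3

6370.63


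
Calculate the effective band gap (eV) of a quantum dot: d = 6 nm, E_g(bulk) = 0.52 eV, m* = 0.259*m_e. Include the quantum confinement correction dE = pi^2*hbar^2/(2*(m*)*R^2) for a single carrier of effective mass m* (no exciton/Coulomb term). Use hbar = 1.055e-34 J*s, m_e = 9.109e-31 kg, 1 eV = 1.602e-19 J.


Radius R = 6/2 nm = 3e-09 m
Confinement energy dE = pi^2 * hbar^2 / (2 * m_eff * m_e * R^2)
dE = pi^2 * (1.055e-34)^2 / (2 * 0.259 * 9.109e-31 * (3e-09)^2) J, divided by 1.602e-19 J/eV
dE = 0.1615 eV
Total band gap = E_g(bulk) + dE = 0.52 + 0.1615 = 0.6815 eV

0.6815


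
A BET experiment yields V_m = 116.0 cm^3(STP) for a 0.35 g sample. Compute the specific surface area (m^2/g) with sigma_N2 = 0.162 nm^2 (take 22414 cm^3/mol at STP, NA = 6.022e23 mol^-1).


Number of moles in monolayer = V_m / 22414 = 116.0 / 22414 = 0.00517534
Number of molecules = moles * NA = 0.00517534 * 6.022e23
SA = molecules * sigma / mass
SA = (116.0 / 22414) * 6.022e23 * 0.162e-18 / 0.35
SA = 1442.5 m^2/g

1442.5


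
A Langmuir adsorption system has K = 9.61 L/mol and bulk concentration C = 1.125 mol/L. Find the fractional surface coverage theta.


Langmuir isotherm: theta = K*C / (1 + K*C)
K*C = 9.61 * 1.125 = 10.81125
theta = 10.81125 / (1 + 10.81125) = 10.81125 / 11.81125
theta = 0.9153

0.9153


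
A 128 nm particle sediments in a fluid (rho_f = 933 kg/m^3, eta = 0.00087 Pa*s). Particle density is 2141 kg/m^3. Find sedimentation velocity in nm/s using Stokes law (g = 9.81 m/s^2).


Radius R = 128/2 nm = 6.4e-08 m
Density difference = 2141 - 933 = 1208 kg/m^3
v = 2 * R^2 * (rho_p - rho_f) * g / (9 * eta)
v = 2 * (6.4e-08)^2 * 1208 * 9.81 / (9 * 0.00087)
v = 1.23984e-08 m/s = 12.3984 nm/s

12.3984


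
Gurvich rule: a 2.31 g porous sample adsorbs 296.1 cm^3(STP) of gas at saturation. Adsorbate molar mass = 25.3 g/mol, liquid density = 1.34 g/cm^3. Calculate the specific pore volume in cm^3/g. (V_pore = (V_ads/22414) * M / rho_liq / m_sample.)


Moles adsorbed n = V_ads / 22414 = 296.1 / 22414 = 1.321049e-02 mol
Liquid volume V_liq = n * M / rho_liq = 1.321049e-02 * 25.3 / 1.34 = 0.24942 cm^3
Specific pore volume V_pore = V_liq / m_sample = 0.24942 / 2.31
V_pore = 0.108 cm^3/g

0.108


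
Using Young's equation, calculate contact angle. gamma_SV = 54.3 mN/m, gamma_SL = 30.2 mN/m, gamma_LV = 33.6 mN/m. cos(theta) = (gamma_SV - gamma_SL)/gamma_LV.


cos(theta) = (gamma_SV - gamma_SL) / gamma_LV
cos(theta) = (54.3 - 30.2) / 33.6
cos(theta) = 0.717262
theta = arccos(0.717262) = 44.17 degrees

44.17


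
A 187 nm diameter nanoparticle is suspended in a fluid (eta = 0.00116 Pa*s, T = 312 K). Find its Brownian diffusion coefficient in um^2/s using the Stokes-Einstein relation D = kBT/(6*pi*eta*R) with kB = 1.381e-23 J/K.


Radius R = 187/2 = 93.5 nm = 9.35e-08 m
D = kB*T / (6*pi*eta*R)
D = 1.381e-23 * 312 / (6 * pi * 0.00116 * 9.35e-08)
D = 2.10755e-12 m^2/s = 2.108 um^2/s

2.108


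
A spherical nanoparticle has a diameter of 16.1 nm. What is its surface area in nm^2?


Radius r = 16.1/2 = 8.05 nm
Surface area SA = 4 * pi * r^2
SA = 4 * pi * (8.05)^2
SA = 814.33 nm^2

814.33


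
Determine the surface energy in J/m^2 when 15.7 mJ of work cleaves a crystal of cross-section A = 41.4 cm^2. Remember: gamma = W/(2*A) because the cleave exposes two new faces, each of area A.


Convert: A = 41.4 cm^2 = 0.00414 m^2, W = 15.7 mJ = 0.0157 J
Cleaving exposes two faces of area A, so total new surface = 2*A and gamma = W / (2*A)
gamma = 0.0157 / (2 * 0.00414)
gamma = 1.896 J/m^2

1.896


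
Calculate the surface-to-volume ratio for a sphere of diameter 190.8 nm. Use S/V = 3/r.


Radius r = 190.8/2 = 95.4 nm
S/V = 3 / r = 3 / 95.4
S/V = 0.0314 nm^-1

0.0314


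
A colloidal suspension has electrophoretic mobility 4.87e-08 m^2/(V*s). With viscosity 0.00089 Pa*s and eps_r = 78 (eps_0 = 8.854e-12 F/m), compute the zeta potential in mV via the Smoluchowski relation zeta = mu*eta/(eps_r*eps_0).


Smoluchowski equation: zeta = mu * eta / (eps_r * eps_0)
zeta = 4.87e-08 * 0.00089 / (78 * 8.854e-12)
zeta = 0.06276 V = 62.76 mV

62.76


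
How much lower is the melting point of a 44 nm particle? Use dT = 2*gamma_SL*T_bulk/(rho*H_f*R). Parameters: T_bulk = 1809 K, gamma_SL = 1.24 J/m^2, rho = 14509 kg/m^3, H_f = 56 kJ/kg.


Radius R = 44/2 = 22 nm = 2.2e-08 m
Convert H_f = 56 kJ/kg = 56000 J/kg
dT = 2 * gamma_SL * T_bulk / (rho * H_f * R)
dT = 2 * 1.24 * 1809 / (14509 * 56000 * 2.2e-08)
dT = 251.0 K

251.0


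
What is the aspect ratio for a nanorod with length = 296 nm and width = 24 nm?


Aspect ratio AR = length / diameter
AR = 296 / 24
AR = 12.33

12.33


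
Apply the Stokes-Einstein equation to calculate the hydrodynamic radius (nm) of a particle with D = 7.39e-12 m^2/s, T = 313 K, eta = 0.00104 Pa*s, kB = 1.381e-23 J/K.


Stokes-Einstein: R = kB*T / (6*pi*eta*D)
R = 1.381e-23 * 313 / (6 * pi * 0.00104 * 7.39e-12)
R = 2.98373e-08 m = 29.84 nm

29.84


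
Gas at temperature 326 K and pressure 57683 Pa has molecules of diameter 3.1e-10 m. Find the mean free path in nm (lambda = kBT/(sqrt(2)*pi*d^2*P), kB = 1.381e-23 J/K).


Mean free path: lambda = kB*T / (sqrt(2) * pi * d^2 * P)
lambda = 1.381e-23 * 326 / (sqrt(2) * pi * (3.1e-10)^2 * 57683)
lambda = 1.828e-07 m
lambda = 182.8 nm

182.8


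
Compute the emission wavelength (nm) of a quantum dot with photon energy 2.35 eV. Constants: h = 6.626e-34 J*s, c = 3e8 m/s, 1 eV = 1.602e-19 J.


Convert energy: E = 2.35 eV = 2.35 * 1.602e-19 = 3.7647e-19 J
lambda = h*c / E = 6.626e-34 * 3e8 / 3.7647e-19
lambda = 5.2801e-07 m = 528.0 nm

528.0


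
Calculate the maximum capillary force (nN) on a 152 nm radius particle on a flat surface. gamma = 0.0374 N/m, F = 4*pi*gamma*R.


Convert radius: R = 152 nm = 1.52e-07 m
F = 4 * pi * gamma * R
F = 4 * pi * 0.0374 * 1.52e-07
F = 7.14373e-08 N = 71.4373 nN

71.4373


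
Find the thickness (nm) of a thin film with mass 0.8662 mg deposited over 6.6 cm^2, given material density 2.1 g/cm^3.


Convert: m = 0.8662 mg = 8.6620e-07 kg, A = 6.6 cm^2 = 6.6000e-04 m^2, rho = 2.1 g/cm^3 = 2100 kg/m^3
t = m / (A * rho)
t = 8.6620e-07 / (6.6000e-04 * 2100)
t = 6.2496e-07 m = 625.0 nm

625.0


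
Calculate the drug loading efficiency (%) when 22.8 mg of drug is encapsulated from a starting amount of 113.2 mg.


Drug loading efficiency = (drug loaded / drug initial) * 100
DLE = 22.8 / 113.2 * 100
DLE = 0.2014 * 100
DLE = 20.14%

20.14


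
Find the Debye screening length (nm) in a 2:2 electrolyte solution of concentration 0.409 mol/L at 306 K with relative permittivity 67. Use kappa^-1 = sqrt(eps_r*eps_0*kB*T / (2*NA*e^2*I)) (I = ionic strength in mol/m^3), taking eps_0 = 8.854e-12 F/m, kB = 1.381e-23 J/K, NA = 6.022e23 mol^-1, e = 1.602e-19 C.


Ionic strength I = 0.409 * 2^2 * 1000 = 1636 mol/m^3
kappa^-1 = sqrt(67 * 8.854e-12 * 1.381e-23 * 306 / (2 * 6.022e23 * (1.602e-19)^2 * 1636))
kappa^-1 = 0.223 nm

0.223


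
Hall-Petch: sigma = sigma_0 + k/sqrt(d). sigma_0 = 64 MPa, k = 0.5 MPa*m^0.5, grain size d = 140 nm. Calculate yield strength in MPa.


d = 140 nm = 1.4e-07 m
sqrt(d) = 0.0003741657
Hall-Petch contribution = k / sqrt(d) = 0.5 / 0.0003741657 = 1336.3 MPa
sigma = sigma_0 + k/sqrt(d) = 64 + 1336.3 = 1400.3 MPa

1400.3


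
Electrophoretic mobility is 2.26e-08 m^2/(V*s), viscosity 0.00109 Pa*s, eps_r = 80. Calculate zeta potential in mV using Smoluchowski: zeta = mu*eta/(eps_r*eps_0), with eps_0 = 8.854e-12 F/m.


Smoluchowski equation: zeta = mu * eta / (eps_r * eps_0)
zeta = 2.26e-08 * 0.00109 / (80 * 8.854e-12)
zeta = 0.034778 V = 34.78 mV

34.78


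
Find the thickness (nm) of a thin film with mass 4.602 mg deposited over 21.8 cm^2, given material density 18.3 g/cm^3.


Convert: m = 4.602 mg = 4.6020e-06 kg, A = 21.8 cm^2 = 2.1800e-03 m^2, rho = 18.3 g/cm^3 = 18300 kg/m^3
t = m / (A * rho)
t = 4.6020e-06 / (2.1800e-03 * 18300)
t = 1.1536e-07 m = 115.4 nm

115.4


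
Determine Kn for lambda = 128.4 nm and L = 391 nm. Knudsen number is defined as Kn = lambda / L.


Knudsen number Kn = lambda / L
Kn = 128.4 / 391
Kn = 0.3284

0.3284


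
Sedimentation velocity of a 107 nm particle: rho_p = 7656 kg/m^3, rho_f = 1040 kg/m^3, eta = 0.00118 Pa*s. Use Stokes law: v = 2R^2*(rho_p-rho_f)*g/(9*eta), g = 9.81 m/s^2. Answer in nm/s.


Radius R = 107/2 nm = 5.35e-08 m
Density difference = 7656 - 1040 = 6616 kg/m^3
v = 2 * R^2 * (rho_p - rho_f) * g / (9 * eta)
v = 2 * (5.35e-08)^2 * 6616 * 9.81 / (9 * 0.00118)
v = 3.49847e-08 m/s = 34.9847 nm/s

34.9847


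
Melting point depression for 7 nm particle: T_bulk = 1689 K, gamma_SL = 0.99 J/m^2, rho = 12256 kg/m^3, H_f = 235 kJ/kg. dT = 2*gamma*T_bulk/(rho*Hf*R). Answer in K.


Radius R = 7/2 = 3.5 nm = 3.5e-09 m
Convert H_f = 235 kJ/kg = 235000 J/kg
dT = 2 * gamma_SL * T_bulk / (rho * H_f * R)
dT = 2 * 0.99 * 1689 / (12256 * 235000 * 3.5e-09)
dT = 331.7 K

331.7


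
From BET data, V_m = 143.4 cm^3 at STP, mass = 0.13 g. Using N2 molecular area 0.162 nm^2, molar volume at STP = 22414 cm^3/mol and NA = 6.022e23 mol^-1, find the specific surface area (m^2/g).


Number of moles in monolayer = V_m / 22414 = 143.4 / 22414 = 0.00639779
Number of molecules = moles * NA = 0.00639779 * 6.022e23
SA = molecules * sigma / mass
SA = (143.4 / 22414) * 6.022e23 * 0.162e-18 / 0.13
SA = 4801.1 m^2/g

4801.1


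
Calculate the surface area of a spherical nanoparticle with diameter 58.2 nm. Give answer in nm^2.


Radius r = 58.2/2 = 29.1 nm
Surface area SA = 4 * pi * r^2
SA = 4 * pi * (29.1)^2
SA = 10641.33 nm^2

10641.33


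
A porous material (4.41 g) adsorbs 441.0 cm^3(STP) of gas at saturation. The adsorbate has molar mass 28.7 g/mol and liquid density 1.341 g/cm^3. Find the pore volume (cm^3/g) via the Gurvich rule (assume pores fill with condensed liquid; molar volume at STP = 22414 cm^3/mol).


Moles adsorbed n = V_ads / 22414 = 441.0 / 22414 = 1.967520e-02 mol
Liquid volume V_liq = n * M / rho_liq = 1.967520e-02 * 28.7 / 1.341 = 0.42109 cm^3
Specific pore volume V_pore = V_liq / m_sample = 0.42109 / 4.41
V_pore = 0.0955 cm^3/g

0.0955


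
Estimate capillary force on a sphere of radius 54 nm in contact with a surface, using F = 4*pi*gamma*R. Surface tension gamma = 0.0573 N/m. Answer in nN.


Convert radius: R = 54 nm = 5.4e-08 m
F = 4 * pi * gamma * R
F = 4 * pi * 0.0573 * 5.4e-08
F = 3.88829e-08 N = 38.8829 nN

38.8829


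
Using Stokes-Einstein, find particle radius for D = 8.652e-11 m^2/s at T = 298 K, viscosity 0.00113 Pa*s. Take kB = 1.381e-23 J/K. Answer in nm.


Stokes-Einstein: R = kB*T / (6*pi*eta*D)
R = 1.381e-23 * 298 / (6 * pi * 0.00113 * 8.652e-11)
R = 2.23313e-09 m = 2.23 nm

2.23


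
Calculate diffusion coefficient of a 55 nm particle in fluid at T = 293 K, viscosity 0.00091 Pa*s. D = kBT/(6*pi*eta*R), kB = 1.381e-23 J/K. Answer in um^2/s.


Radius R = 55/2 = 27.5 nm = 2.75e-08 m
D = kB*T / (6*pi*eta*R)
D = 1.381e-23 * 293 / (6 * pi * 0.00091 * 2.75e-08)
D = 8.578e-12 m^2/s = 8.578 um^2/s

8.578


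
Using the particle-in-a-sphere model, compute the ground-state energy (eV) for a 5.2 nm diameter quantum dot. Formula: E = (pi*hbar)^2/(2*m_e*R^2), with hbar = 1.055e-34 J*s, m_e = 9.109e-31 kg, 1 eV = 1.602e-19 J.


Radius R = 5.2/2 = 2.6 nm = 2.6e-09 m
E = (pi * 1.055e-34)^2 / (2 * 9.109e-31 * (2.6e-09)^2)
E(J) = 8.91984e-21
E = E(J) / 1.602e-19 = 0.0557 eV

0.0557


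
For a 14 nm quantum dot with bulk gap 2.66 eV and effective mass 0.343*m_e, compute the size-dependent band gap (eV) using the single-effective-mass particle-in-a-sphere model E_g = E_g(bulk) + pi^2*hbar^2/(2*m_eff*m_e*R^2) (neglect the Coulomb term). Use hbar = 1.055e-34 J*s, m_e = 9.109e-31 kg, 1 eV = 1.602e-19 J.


Radius R = 14/2 nm = 7e-09 m
Confinement energy dE = pi^2 * hbar^2 / (2 * m_eff * m_e * R^2)
dE = pi^2 * (1.055e-34)^2 / (2 * 0.343 * 9.109e-31 * (7e-09)^2) J, divided by 1.602e-19 J/eV
dE = 0.0224 eV
Total band gap = E_g(bulk) + dE = 2.66 + 0.0224 = 2.6824 eV

2.6824


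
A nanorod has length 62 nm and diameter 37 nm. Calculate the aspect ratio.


Aspect ratio AR = length / diameter
AR = 62 / 37
AR = 1.68

1.68


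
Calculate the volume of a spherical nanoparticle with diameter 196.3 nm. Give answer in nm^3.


Radius r = 196.3/2 = 98.15 nm
Volume V = (4/3) * pi * r^3
V = (4/3) * pi * (98.15)^3
V = 3960586.67 nm^3

3960586.67


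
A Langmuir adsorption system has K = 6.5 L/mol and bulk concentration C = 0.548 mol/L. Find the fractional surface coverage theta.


Langmuir isotherm: theta = K*C / (1 + K*C)
K*C = 6.5 * 0.548 = 3.562
theta = 3.562 / (1 + 3.562) = 3.562 / 4.562
theta = 0.7808

0.7808


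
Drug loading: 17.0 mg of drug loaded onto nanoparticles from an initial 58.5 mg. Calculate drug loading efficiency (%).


Drug loading efficiency = (drug loaded / drug initial) * 100
DLE = 17.0 / 58.5 * 100
DLE = 0.2906 * 100
DLE = 29.06%

29.06


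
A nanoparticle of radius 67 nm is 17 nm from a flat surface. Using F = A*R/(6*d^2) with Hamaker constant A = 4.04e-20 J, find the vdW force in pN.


Convert to SI: R = 67 nm = 6.7e-08 m, d = 17 nm = 1.7e-08 m
F = A * R / (6 * d^2)
F = 4.04e-20 * 6.7e-08 / (6 * (1.7e-08)^2)
F = 1.56101e-12 N = 1.561 pN

1.561


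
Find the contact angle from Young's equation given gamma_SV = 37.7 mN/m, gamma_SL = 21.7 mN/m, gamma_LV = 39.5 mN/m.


cos(theta) = (gamma_SV - gamma_SL) / gamma_LV
cos(theta) = (37.7 - 21.7) / 39.5
cos(theta) = 0.405063
theta = arccos(0.405063) = 66.1 degrees

66.1


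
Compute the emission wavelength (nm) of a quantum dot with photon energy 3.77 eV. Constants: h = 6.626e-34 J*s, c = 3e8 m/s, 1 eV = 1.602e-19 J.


Convert energy: E = 3.77 eV = 3.77 * 1.602e-19 = 6.03954e-19 J
lambda = h*c / E = 6.626e-34 * 3e8 / 6.03954e-19
lambda = 3.29131e-07 m = 329.1 nm

329.1


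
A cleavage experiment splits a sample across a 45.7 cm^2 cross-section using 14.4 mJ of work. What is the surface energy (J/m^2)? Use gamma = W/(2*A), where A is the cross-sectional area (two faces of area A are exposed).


Convert: A = 45.7 cm^2 = 0.00457 m^2, W = 14.4 mJ = 0.0144 J
Cleaving exposes two faces of area A, so total new surface = 2*A and gamma = W / (2*A)
gamma = 0.0144 / (2 * 0.00457)
gamma = 1.575 J/m^2

1.575


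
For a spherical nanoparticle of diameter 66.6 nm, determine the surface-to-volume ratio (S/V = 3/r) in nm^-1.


Radius r = 66.6/2 = 33.3 nm
S/V = 3 / r = 3 / 33.3
S/V = 0.0901 nm^-1

0.0901


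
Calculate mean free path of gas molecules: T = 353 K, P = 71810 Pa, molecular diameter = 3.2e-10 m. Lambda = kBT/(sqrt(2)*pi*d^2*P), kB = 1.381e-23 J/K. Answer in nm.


Mean free path: lambda = kB*T / (sqrt(2) * pi * d^2 * P)
lambda = 1.381e-23 * 353 / (sqrt(2) * pi * (3.2e-10)^2 * 71810)
lambda = 1.49217e-07 m
lambda = 149.22 nm

149.22


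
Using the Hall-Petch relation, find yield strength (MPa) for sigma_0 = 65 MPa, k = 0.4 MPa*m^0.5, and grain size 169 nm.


d = 169 nm = 1.69e-07 m
sqrt(d) = 0.0004110961
Hall-Petch contribution = k / sqrt(d) = 0.4 / 0.0004110961 = 973.0 MPa
sigma = sigma_0 + k/sqrt(d) = 65 + 973.0 = 1038.0 MPa

1038.0


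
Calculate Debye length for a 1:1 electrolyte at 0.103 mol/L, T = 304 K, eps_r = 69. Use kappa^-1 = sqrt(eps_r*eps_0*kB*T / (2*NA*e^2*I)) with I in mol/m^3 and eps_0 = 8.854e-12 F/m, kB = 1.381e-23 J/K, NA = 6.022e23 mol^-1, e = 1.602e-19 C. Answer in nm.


Ionic strength I = 0.103 * 1^2 * 1000 = 103 mol/m^3
kappa^-1 = sqrt(69 * 8.854e-12 * 1.381e-23 * 304 / (2 * 6.022e23 * (1.602e-19)^2 * 103))
kappa^-1 = 0.898 nm

0.898


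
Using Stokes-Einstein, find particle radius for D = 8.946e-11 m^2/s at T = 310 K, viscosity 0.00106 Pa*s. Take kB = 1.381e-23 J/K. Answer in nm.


Stokes-Einstein: R = kB*T / (6*pi*eta*D)
R = 1.381e-23 * 310 / (6 * pi * 0.00106 * 8.946e-11)
R = 2.39508e-09 m = 2.4 nm

2.4


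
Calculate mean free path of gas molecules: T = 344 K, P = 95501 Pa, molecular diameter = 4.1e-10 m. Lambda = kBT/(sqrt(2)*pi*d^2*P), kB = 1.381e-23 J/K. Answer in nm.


Mean free path: lambda = kB*T / (sqrt(2) * pi * d^2 * P)
lambda = 1.381e-23 * 344 / (sqrt(2) * pi * (4.1e-10)^2 * 95501)
lambda = 6.66057e-08 m
lambda = 66.61 nm

66.61


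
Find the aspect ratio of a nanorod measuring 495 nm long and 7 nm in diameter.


Aspect ratio AR = length / diameter
AR = 495 / 7
AR = 70.71

70.71


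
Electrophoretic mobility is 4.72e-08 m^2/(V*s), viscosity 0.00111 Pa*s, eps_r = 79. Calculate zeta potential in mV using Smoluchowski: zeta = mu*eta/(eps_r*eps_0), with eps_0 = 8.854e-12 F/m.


Smoluchowski equation: zeta = mu * eta / (eps_r * eps_0)
zeta = 4.72e-08 * 0.00111 / (79 * 8.854e-12)
zeta = 0.074903 V = 74.9 mV

74.9


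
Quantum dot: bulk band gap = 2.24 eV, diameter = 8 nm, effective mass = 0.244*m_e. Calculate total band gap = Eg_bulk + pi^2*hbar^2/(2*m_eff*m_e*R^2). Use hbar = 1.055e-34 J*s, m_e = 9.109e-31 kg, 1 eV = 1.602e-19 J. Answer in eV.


Radius R = 8/2 nm = 4e-09 m
Confinement energy dE = pi^2 * hbar^2 / (2 * m_eff * m_e * R^2)
dE = pi^2 * (1.055e-34)^2 / (2 * 0.244 * 9.109e-31 * (4e-09)^2) J, divided by 1.602e-19 J/eV
dE = 0.0964 eV
Total band gap = E_g(bulk) + dE = 2.24 + 0.0964 = 2.3364 eV

2.3364


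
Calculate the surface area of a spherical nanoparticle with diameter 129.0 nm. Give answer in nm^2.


Radius r = 129.0/2 = 64.5 nm
Surface area SA = 4 * pi * r^2
SA = 4 * pi * (64.5)^2
SA = 52279.24 nm^2

52279.24


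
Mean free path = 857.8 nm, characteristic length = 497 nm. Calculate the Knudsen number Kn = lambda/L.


Knudsen number Kn = lambda / L
Kn = 857.8 / 497
Kn = 1.726

1.726


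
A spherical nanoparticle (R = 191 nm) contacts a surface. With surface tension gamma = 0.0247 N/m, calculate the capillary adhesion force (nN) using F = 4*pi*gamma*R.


Convert radius: R = 191 nm = 1.91e-07 m
F = 4 * pi * gamma * R
F = 4 * pi * 0.0247 * 1.91e-07
F = 5.92844e-08 N = 59.2844 nN

59.2844


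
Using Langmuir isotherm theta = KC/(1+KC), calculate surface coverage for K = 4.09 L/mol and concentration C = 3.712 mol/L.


Langmuir isotherm: theta = K*C / (1 + K*C)
K*C = 4.09 * 3.712 = 15.18208
theta = 15.18208 / (1 + 15.18208) = 15.18208 / 16.18208
theta = 0.9382

0.9382


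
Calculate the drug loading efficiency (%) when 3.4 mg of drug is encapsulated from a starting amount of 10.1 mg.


Drug loading efficiency = (drug loaded / drug initial) * 100
DLE = 3.4 / 10.1 * 100
DLE = 0.3366 * 100
DLE = 33.66%

33.66


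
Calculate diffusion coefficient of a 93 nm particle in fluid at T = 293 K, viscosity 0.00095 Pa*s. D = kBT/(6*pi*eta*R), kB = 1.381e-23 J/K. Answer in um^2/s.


Radius R = 93/2 = 46.5 nm = 4.65e-08 m
D = kB*T / (6*pi*eta*R)
D = 1.381e-23 * 293 / (6 * pi * 0.00095 * 4.65e-08)
D = 4.85941e-12 m^2/s = 4.859 um^2/s

4.859


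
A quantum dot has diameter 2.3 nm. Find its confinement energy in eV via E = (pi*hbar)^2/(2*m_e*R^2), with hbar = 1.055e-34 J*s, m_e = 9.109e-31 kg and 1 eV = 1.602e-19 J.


Radius R = 2.3/2 = 1.15 nm = 1.15e-09 m
E = (pi * 1.055e-34)^2 / (2 * 9.109e-31 * (1.15e-09)^2)
E(J) = 4.55941e-20
E = E(J) / 1.602e-19 = 0.2846 eV

0.2846


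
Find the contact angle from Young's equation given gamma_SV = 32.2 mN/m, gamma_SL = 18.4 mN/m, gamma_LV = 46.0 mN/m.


cos(theta) = (gamma_SV - gamma_SL) / gamma_LV
cos(theta) = (32.2 - 18.4) / 46.0
cos(theta) = 0.3
theta = arccos(0.3) = 72.54 degrees

72.54


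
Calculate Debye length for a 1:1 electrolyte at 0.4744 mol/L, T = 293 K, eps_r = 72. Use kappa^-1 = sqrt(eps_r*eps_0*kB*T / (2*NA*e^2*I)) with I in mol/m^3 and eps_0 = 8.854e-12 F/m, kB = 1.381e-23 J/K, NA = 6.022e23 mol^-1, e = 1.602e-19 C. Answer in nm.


Ionic strength I = 0.4744 * 1^2 * 1000 = 474.4 mol/m^3
kappa^-1 = sqrt(72 * 8.854e-12 * 1.381e-23 * 293 / (2 * 6.022e23 * (1.602e-19)^2 * 474.4))
kappa^-1 = 0.419 nm

0.419


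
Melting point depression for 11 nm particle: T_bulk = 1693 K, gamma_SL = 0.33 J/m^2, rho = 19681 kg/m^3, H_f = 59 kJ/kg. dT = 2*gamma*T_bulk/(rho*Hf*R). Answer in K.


Radius R = 11/2 = 5.5 nm = 5.5e-09 m
Convert H_f = 59 kJ/kg = 59000 J/kg
dT = 2 * gamma_SL * T_bulk / (rho * H_f * R)
dT = 2 * 0.33 * 1693 / (19681 * 59000 * 5.5e-09)
dT = 175.0 K

175.0


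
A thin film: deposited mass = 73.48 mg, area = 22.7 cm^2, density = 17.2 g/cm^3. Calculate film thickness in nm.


Convert: m = 73.48 mg = 7.3480e-05 kg, A = 22.7 cm^2 = 2.2700e-03 m^2, rho = 17.2 g/cm^3 = 17200 kg/m^3
t = m / (A * rho)
t = 7.3480e-05 / (2.2700e-03 * 17200)
t = 1.8820e-06 m = 1882.0 nm

1882.0


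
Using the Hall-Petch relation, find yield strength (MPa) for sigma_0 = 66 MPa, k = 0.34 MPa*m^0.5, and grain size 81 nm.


d = 81 nm = 8.1e-08 m
sqrt(d) = 0.000284605
Hall-Petch contribution = k / sqrt(d) = 0.34 / 0.000284605 = 1194.6 MPa
sigma = sigma_0 + k/sqrt(d) = 66 + 1194.6 = 1260.6 MPa

1260.6


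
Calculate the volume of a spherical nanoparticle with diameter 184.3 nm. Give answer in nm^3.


Radius r = 184.3/2 = 92.15 nm
Volume V = (4/3) * pi * r^3
V = (4/3) * pi * (92.15)^3
V = 3277740.96 nm^3

3277740.96


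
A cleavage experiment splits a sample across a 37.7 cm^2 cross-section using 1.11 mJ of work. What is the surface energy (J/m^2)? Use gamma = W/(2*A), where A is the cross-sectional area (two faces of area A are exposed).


Convert: A = 37.7 cm^2 = 0.00377 m^2, W = 1.11 mJ = 0.00111 J
Cleaving exposes two faces of area A, so total new surface = 2*A and gamma = W / (2*A)
gamma = 0.00111 / (2 * 0.00377)
gamma = 0.147 J/m^2

0.147


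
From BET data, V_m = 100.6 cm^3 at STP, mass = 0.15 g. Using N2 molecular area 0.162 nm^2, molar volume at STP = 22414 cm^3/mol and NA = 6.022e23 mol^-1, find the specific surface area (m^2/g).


Number of moles in monolayer = V_m / 22414 = 100.6 / 22414 = 0.00448827
Number of molecules = moles * NA = 0.00448827 * 6.022e23
SA = molecules * sigma / mass
SA = (100.6 / 22414) * 6.022e23 * 0.162e-18 / 0.15
SA = 2919.1 m^2/g

2919.1


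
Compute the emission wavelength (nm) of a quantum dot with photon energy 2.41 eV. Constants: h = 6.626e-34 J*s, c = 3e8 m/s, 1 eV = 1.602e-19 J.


Convert energy: E = 2.41 eV = 2.41 * 1.602e-19 = 3.86082e-19 J
lambda = h*c / E = 6.626e-34 * 3e8 / 3.86082e-19
lambda = 5.14865e-07 m = 514.9 nm

514.9


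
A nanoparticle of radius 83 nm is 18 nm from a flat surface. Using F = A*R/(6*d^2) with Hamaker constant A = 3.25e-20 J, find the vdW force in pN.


Convert to SI: R = 83 nm = 8.3e-08 m, d = 18 nm = 1.8e-08 m
F = A * R / (6 * d^2)
F = 3.25e-20 * 8.3e-08 / (6 * (1.8e-08)^2)
F = 1.3876e-12 N = 1.388 pN

1.388
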